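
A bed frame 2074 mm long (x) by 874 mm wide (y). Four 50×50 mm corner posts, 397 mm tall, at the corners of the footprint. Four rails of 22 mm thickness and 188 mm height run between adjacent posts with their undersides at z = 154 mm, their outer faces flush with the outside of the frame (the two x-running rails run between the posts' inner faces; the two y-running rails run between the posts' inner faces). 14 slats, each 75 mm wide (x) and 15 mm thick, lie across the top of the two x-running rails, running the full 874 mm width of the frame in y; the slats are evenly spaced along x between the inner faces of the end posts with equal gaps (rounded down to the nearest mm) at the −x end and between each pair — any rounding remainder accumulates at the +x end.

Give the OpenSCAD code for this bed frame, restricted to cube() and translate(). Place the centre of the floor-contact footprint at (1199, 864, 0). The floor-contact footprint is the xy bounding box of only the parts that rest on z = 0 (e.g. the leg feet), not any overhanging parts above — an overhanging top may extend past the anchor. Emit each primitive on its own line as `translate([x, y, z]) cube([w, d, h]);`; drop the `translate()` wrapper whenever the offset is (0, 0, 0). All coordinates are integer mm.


// slat z = rail_z + rail_h = 154 + 188 = 342
// slat gap = ⌊(1974 − 14·75) / 15⌋ = 61
translate([162, 427, 0]) cube([50, 50, 397]);
translate([162, 1251, 0]) cube([50, 50, 397]);
translate([2186, 427, 0]) cube([50, 50, 397]);
translate([2186, 1251, 0]) cube([50, 50, 397]);
translate([212, 427, 154]) cube([1974, 22, 188]);
translate([212, 1279, 154]) cube([1974, 22, 188]);
translate([162, 477, 154]) cube([22, 774, 188]);
translate([2214, 477, 154]) cube([22, 774, 188]);
translate([273, 427, 342]) cube([75, 874, 15]);
translate([409, 427, 342]) cube([75, 874, 15]);
translate([545, 427, 342]) cube([75, 874, 15]);
translate([681, 427, 342]) cube([75, 874, 15]);
translate([817, 427, 342]) cube([75, 874, 15]);
translate([953, 427, 342]) cube([75, 874, 15]);
translate([1089, 427, 342]) cube([75, 874, 15]);
translate([1225, 427, 342]) cube([75, 874, 15]);
translate([1361, 427, 342]) cube([75, 874, 15]);
translate([1497, 427, 342]) cube([75, 874, 15]);
translate([1633, 427, 342]) cube([75, 874, 15]);
translate([1769, 427, 342]) cube([75, 874, 15]);
translate([1905, 427, 342]) cube([75, 874, 15]);
translate([2041, 427, 342]) cube([75, 874, 15]);


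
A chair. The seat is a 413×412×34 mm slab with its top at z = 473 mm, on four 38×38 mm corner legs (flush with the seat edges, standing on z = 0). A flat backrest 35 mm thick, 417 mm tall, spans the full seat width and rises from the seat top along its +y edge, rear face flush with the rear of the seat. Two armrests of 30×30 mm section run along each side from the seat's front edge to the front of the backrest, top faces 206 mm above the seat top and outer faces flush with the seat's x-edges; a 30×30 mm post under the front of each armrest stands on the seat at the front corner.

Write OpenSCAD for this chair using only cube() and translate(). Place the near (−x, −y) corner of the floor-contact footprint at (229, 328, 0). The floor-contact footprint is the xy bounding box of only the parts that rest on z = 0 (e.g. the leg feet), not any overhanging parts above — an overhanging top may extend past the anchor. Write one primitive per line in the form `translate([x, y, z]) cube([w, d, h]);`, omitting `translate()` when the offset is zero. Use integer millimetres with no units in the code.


translate([229, 328, 439]) cube([413, 412, 34]);
translate([229, 328, 0]) cube([38, 38, 439]);
translate([604, 328, 0]) cube([38, 38, 439]);
translate([229, 702, 0]) cube([38, 38, 439]);
translate([604, 702, 0]) cube([38, 38, 439]);
translate([229, 705, 473]) cube([413, 35, 417]);
translate([229, 328, 649]) cube([30, 377, 30]);
translate([612, 328, 649]) cube([30, 377, 30]);
translate([229, 328, 473]) cube([30, 30, 176]);
translate([612, 328, 473]) cube([30, 30, 176]);


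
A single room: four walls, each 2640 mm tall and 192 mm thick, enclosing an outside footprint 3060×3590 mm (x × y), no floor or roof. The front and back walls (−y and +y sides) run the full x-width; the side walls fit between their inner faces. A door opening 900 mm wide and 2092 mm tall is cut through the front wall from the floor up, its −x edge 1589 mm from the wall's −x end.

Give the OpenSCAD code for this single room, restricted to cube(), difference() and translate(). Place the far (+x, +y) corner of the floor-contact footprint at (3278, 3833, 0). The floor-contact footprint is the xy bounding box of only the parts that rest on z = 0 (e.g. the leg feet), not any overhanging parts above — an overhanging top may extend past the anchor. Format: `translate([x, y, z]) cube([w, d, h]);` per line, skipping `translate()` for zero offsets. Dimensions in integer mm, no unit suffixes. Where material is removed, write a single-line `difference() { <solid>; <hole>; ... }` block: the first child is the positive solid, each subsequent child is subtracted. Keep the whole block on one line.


difference() { translate([218, 243, 0]) cube([3060, 192, 2640]); translate([1807, 243, 0]) cube([900, 192, 2092]); }
translate([218, 3641, 0]) cube([3060, 192, 2640]);
translate([218, 435, 0]) cube([192, 3206, 2640]);
translate([3086, 435, 0]) cube([192, 3206, 2640]);


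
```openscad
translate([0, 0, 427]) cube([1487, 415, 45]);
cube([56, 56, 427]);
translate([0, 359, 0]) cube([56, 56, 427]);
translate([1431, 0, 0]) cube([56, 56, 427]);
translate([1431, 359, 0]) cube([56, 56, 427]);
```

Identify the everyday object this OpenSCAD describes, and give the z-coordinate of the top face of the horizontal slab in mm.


A bench. The seat-top height is 472 mm.

A long slab on four corner posts — a bench. The slab sits at z = 427 with thickness 45, so the top is 427 + 45 = 472 mm.


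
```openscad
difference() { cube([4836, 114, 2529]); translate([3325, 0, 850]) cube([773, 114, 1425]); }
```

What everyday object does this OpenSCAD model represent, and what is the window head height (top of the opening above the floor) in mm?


A wall with a window opening. The window head height is 2275 mm.

A wall with a rectangular opening subtracted — a window. Sill at z = 850, opening 1425 mm tall, so the head is at 850 + 1425 = 2275 mm.


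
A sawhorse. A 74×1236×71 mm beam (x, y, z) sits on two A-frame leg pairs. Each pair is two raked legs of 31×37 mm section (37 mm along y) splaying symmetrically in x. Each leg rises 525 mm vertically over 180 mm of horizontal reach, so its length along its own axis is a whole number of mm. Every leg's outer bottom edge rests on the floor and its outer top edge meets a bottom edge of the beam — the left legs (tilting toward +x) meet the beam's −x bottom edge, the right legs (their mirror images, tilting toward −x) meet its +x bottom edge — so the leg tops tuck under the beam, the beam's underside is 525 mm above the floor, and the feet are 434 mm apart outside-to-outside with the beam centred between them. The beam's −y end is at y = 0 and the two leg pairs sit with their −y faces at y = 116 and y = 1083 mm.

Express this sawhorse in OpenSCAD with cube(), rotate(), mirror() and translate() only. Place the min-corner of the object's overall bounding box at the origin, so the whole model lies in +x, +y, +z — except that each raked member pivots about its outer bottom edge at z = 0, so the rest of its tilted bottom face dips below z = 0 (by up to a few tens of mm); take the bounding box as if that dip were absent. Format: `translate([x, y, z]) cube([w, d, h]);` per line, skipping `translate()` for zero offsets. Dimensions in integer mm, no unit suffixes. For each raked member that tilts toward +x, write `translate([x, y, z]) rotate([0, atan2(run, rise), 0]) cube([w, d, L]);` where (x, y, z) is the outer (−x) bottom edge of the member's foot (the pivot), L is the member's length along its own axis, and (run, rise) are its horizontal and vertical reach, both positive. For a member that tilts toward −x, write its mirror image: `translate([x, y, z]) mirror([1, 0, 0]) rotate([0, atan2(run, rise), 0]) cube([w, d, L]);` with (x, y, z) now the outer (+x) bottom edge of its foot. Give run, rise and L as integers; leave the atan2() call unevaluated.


// leg length = √(180² + 525²) = 555
// right-leg outer foot x = 2·180 + 74 = 434
// beam min-corner = (180, 0, 525)
translate([180, 0, 525]) cube([74, 1236, 71]);
translate([0, 116, 0]) rotate([0, atan2(180, 525), 0]) cube([31, 37, 555]);
translate([434, 116, 0]) mirror([1, 0, 0]) rotate([0, atan2(180, 525), 0]) cube([31, 37, 555]);
translate([0, 1083, 0]) rotate([0, atan2(180, 525), 0]) cube([31, 37, 555]);
translate([434, 1083, 0]) mirror([1, 0, 0]) rotate([0, atan2(180, 525), 0]) cube([31, 37, 555]);


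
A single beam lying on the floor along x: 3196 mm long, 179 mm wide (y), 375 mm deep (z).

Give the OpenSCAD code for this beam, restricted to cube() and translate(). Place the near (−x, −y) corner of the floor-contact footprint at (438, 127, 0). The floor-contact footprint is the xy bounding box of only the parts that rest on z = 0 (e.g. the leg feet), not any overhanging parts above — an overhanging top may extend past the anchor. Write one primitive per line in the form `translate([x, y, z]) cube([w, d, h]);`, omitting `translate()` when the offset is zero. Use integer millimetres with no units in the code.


translate([438, 127, 0]) cube([3196, 179, 375]);


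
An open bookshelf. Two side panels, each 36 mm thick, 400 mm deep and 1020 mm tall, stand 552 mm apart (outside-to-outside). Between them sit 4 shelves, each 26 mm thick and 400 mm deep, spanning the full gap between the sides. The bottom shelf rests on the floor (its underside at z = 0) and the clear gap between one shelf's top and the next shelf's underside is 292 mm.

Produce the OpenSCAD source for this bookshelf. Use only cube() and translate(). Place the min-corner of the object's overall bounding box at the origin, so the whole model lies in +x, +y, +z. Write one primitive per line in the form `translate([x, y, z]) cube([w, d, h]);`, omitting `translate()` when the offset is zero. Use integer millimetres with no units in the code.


cube([36, 400, 1020]);
translate([516, 0, 0]) cube([36, 400, 1020]);
translate([36, 0, 0]) cube([480, 400, 26]);
translate([36, 0, 318]) cube([480, 400, 26]);
translate([36, 0, 636]) cube([480, 400, 26]);
translate([36, 0, 954]) cube([480, 400, 26]);


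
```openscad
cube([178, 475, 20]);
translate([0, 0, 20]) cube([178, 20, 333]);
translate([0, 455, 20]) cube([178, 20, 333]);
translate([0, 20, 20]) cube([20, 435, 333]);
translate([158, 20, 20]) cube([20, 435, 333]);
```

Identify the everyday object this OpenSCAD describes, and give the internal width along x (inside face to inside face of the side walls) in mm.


An open box. The internal width is 138 mm.

A 178×475 base slab with four walls standing on it — an open box. The base is 178 mm wide and the walls are 20 mm thick, so the internal width is 178 − 2 × 20 = 138 mm.


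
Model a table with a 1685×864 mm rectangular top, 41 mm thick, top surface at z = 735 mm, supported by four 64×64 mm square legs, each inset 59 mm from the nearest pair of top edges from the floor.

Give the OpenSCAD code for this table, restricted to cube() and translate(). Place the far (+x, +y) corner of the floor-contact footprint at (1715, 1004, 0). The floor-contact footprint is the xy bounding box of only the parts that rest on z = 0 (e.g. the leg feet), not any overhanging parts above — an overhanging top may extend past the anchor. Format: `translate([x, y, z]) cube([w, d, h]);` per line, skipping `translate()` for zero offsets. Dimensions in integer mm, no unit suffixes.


translate([89, 199, 694]) cube([1685, 864, 41]);
translate([148, 258, 0]) cube([64, 64, 694]);
translate([1651, 258, 0]) cube([64, 64, 694]);
translate([148, 940, 0]) cube([64, 64, 694]);
translate([1651, 940, 0]) cube([64, 64, 694]);


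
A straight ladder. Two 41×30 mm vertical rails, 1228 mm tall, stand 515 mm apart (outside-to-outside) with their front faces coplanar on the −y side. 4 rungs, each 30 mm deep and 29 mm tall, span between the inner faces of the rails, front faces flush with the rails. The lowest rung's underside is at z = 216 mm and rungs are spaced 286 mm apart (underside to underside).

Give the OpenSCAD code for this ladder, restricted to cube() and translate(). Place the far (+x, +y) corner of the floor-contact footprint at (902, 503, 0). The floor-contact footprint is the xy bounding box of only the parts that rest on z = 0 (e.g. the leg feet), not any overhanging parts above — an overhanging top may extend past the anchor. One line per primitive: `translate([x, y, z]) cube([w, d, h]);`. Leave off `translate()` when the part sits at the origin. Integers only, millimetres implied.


translate([387, 473, 0]) cube([41, 30, 1228]);
translate([861, 473, 0]) cube([41, 30, 1228]);
translate([428, 473, 216]) cube([433, 30, 29]);
translate([428, 473, 502]) cube([433, 30, 29]);
translate([428, 473, 788]) cube([433, 30, 29]);
translate([428, 473, 1074]) cube([433, 30, 29]);


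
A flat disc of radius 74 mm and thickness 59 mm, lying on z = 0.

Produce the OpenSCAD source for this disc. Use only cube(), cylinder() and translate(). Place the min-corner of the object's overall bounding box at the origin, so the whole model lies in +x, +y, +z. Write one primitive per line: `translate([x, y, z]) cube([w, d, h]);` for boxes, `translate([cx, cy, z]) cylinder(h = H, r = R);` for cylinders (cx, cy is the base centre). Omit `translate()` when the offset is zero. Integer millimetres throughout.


translate([74, 74, 0]) cylinder(h = 59, r = 74);


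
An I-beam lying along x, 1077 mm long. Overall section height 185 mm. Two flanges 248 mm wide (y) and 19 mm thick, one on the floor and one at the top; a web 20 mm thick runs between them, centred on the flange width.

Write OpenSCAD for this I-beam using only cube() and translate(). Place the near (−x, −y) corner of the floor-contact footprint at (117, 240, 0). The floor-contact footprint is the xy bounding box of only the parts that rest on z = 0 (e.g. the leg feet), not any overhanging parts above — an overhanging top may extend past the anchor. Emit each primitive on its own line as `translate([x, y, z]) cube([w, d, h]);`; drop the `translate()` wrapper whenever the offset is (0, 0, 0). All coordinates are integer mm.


translate([117, 240, 0]) cube([1077, 248, 19]);
translate([117, 354, 19]) cube([1077, 20, 147]);
translate([117, 240, 166]) cube([1077, 248, 19]);


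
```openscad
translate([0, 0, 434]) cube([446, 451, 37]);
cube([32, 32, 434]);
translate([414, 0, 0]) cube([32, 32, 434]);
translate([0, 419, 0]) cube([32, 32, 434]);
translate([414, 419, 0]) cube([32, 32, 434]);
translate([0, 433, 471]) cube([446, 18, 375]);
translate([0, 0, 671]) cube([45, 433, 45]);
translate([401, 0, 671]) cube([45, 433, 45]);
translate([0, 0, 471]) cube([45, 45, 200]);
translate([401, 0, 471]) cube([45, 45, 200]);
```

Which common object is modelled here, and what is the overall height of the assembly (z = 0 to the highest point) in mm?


A chair. The overall height is 846 mm.

A slab on four corner posts with a tall panel at the back — a chair. The seat slab sits at z = 434 with thickness 37, and the 375 mm backrest starts at the seat top, so the overall height is 434 + 37 + 375 = 846 mm.


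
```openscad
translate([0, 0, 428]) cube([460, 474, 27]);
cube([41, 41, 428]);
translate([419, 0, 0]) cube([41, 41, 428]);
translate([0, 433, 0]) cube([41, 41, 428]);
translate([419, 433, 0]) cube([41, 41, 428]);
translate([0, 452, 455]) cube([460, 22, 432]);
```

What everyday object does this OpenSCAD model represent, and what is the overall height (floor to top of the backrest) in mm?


A chair. The overall height is 887 mm.

A slab on four corner posts with a tall panel at the back — a chair. The seat slab sits at z = 428 with thickness 27, and the 432 mm backrest starts at the seat top, so the overall height is 428 + 27 + 432 = 887 mm.


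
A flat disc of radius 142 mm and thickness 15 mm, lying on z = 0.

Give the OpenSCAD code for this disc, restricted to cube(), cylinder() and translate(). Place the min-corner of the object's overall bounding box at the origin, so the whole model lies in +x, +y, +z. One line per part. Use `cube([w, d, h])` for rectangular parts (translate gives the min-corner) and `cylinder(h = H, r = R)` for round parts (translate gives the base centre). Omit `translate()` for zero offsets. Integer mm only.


translate([142, 142, 0]) cylinder(h = 15, r = 142);


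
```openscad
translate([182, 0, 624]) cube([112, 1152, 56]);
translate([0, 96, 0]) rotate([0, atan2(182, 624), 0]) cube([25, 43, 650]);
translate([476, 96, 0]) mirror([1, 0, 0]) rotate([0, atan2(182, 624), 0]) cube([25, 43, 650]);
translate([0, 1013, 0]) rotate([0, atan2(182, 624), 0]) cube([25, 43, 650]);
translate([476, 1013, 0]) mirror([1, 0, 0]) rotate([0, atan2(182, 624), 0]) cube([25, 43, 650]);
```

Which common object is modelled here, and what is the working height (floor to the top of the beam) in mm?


A sawhorse. The overall height is 680 mm.

A beam across two mirrored pairs of raked legs — a sawhorse. The beam's underside is at z = 624 (matching the legs' vertical rise in atan2(182, 624)) and the beam is 56 mm tall, so its top is at 624 + 56 = 680 mm. The raked legs top out at the beam's underside, so that is the highest point.


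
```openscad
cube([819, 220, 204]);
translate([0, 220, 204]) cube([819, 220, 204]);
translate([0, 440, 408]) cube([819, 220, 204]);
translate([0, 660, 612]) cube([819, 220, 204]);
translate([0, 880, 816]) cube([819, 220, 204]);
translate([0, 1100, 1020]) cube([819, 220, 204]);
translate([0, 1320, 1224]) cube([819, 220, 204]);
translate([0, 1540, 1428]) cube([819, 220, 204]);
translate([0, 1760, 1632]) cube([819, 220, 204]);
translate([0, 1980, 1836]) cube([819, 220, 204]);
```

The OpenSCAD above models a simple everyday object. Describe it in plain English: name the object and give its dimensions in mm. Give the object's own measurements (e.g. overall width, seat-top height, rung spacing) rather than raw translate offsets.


A straight staircase of 10 solid steps. Each step is 819 mm wide (x), 220 mm deep (y, the going) and 204 mm tall (the rise). The first step rests on the floor; each subsequent step sits one going further in +y and one rise higher in +z, directly behind and above the previous step with no overlap.


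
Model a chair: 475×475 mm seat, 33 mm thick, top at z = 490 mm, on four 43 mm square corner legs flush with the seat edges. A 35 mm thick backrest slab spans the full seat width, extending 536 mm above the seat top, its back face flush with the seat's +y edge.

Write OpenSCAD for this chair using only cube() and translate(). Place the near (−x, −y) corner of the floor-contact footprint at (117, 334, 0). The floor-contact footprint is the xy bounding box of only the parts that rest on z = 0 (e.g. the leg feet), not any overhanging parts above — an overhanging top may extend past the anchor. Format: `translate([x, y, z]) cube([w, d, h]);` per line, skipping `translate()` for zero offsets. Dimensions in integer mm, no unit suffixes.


// leg_h = 490 - 33 = 457
translate([117, 334, 457]) cube([475, 475, 33]);
translate([117, 334, 0]) cube([43, 43, 457]);
translate([549, 334, 0]) cube([43, 43, 457]);
translate([117, 766, 0]) cube([43, 43, 457]);
translate([549, 766, 0]) cube([43, 43, 457]);
translate([117, 774, 490]) cube([475, 35, 536]);


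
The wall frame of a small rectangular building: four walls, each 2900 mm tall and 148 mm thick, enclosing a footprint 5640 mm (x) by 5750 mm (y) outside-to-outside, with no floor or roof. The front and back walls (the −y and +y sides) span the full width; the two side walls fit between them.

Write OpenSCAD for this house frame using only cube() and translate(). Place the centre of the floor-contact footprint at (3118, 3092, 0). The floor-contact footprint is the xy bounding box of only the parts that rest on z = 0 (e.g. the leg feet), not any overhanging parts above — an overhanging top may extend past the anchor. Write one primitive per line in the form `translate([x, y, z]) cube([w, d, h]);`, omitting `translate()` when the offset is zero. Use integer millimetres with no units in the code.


translate([298, 217, 0]) cube([5640, 148, 2900]);
translate([298, 5819, 0]) cube([5640, 148, 2900]);
translate([298, 365, 0]) cube([148, 5454, 2900]);
translate([5790, 365, 0]) cube([148, 5454, 2900]);


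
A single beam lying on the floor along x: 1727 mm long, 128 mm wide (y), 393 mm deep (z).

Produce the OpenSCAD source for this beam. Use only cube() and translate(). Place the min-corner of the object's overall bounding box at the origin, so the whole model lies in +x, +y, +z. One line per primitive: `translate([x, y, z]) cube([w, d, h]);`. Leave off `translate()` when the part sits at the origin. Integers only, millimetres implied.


cube([1727, 128, 393]);


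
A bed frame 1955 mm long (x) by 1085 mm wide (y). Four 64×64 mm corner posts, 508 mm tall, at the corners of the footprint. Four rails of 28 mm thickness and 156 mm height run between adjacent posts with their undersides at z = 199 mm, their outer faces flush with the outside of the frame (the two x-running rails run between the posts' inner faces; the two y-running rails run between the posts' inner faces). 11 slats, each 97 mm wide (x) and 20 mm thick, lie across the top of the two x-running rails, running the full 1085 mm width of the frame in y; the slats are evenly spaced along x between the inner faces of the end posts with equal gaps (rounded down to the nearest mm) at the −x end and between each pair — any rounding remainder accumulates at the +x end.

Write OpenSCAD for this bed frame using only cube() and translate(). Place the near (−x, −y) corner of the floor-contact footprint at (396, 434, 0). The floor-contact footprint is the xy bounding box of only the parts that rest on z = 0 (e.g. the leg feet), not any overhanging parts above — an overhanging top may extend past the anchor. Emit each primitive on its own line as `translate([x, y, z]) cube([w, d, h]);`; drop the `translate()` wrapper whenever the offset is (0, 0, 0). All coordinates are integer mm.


// slat z = rail_z + rail_h = 199 + 156 = 355
// slat gap = ⌊(1827 − 11·97) / 12⌋ = 63
translate([396, 434, 0]) cube([64, 64, 508]);
translate([396, 1455, 0]) cube([64, 64, 508]);
translate([2287, 434, 0]) cube([64, 64, 508]);
translate([2287, 1455, 0]) cube([64, 64, 508]);
translate([460, 434, 199]) cube([1827, 28, 156]);
translate([460, 1491, 199]) cube([1827, 28, 156]);
translate([396, 498, 199]) cube([28, 957, 156]);
translate([2323, 498, 199]) cube([28, 957, 156]);
translate([523, 434, 355]) cube([97, 1085, 20]);
translate([683, 434, 355]) cube([97, 1085, 20]);
translate([843, 434, 355]) cube([97, 1085, 20]);
translate([1003, 434, 355]) cube([97, 1085, 20]);
translate([1163, 434, 355]) cube([97, 1085, 20]);
translate([1323, 434, 355]) cube([97, 1085, 20]);
translate([1483, 434, 355]) cube([97, 1085, 20]);
translate([1643, 434, 355]) cube([97, 1085, 20]);
translate([1803, 434, 355]) cube([97, 1085, 20]);
translate([1963, 434, 355]) cube([97, 1085, 20]);
translate([2123, 434, 355]) cube([97, 1085, 20]);


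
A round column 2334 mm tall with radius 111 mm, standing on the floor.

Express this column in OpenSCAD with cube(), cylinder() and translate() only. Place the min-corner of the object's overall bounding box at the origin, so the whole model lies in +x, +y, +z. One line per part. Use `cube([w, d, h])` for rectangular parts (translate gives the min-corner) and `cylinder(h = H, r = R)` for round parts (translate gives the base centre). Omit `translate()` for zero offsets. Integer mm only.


translate([111, 111, 0]) cylinder(h = 2334, r = 111);


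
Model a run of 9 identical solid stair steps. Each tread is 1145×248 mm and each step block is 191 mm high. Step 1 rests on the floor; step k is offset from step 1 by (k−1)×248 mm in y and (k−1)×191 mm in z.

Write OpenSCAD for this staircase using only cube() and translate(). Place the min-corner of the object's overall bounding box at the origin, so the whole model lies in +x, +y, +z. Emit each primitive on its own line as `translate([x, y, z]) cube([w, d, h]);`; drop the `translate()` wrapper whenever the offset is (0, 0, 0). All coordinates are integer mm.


cube([1145, 248, 191]);
translate([0, 248, 191]) cube([1145, 248, 191]);
translate([0, 496, 382]) cube([1145, 248, 191]);
translate([0, 744, 573]) cube([1145, 248, 191]);
translate([0, 992, 764]) cube([1145, 248, 191]);
translate([0, 1240, 955]) cube([1145, 248, 191]);
translate([0, 1488, 1146]) cube([1145, 248, 191]);
translate([0, 1736, 1337]) cube([1145, 248, 191]);
translate([0, 1984, 1528]) cube([1145, 248, 191]);


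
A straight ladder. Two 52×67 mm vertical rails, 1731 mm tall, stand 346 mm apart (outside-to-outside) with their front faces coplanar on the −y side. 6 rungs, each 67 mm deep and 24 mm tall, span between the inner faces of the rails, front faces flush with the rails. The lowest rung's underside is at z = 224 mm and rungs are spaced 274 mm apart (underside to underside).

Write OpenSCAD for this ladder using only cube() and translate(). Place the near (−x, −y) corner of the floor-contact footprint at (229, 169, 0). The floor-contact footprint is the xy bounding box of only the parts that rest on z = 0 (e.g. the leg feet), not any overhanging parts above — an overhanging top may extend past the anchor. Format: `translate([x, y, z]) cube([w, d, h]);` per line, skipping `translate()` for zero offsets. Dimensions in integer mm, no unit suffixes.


translate([229, 169, 0]) cube([52, 67, 1731]);
translate([523, 169, 0]) cube([52, 67, 1731]);
translate([281, 169, 224]) cube([242, 67, 24]);
translate([281, 169, 498]) cube([242, 67, 24]);
translate([281, 169, 772]) cube([242, 67, 24]);
translate([281, 169, 1046]) cube([242, 67, 24]);
translate([281, 169, 1320]) cube([242, 67, 24]);
translate([281, 169, 1594]) cube([242, 67, 24]);


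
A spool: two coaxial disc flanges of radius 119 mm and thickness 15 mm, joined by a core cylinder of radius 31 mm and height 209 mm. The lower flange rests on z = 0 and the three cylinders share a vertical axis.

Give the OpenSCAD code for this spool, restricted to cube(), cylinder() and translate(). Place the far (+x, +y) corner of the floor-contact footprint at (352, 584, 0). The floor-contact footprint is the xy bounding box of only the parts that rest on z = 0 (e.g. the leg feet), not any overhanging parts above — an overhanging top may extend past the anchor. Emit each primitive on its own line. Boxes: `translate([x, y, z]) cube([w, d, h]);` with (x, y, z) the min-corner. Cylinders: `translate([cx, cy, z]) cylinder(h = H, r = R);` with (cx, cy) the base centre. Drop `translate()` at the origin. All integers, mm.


translate([233, 465, 0]) cylinder(h = 15, r = 119);
translate([233, 465, 15]) cylinder(h = 209, r = 31);
translate([233, 465, 224]) cylinder(h = 15, r = 119);


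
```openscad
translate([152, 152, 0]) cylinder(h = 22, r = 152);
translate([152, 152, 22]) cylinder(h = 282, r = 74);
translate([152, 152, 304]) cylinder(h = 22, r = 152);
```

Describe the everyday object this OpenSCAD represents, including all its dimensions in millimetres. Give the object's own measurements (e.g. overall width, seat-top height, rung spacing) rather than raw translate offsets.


A spool: two coaxial disc flanges of radius 152 mm and thickness 22 mm, joined by a core cylinder of radius 74 mm and height 282 mm. The lower flange rests on z = 0 and the three cylinders share a vertical axis.


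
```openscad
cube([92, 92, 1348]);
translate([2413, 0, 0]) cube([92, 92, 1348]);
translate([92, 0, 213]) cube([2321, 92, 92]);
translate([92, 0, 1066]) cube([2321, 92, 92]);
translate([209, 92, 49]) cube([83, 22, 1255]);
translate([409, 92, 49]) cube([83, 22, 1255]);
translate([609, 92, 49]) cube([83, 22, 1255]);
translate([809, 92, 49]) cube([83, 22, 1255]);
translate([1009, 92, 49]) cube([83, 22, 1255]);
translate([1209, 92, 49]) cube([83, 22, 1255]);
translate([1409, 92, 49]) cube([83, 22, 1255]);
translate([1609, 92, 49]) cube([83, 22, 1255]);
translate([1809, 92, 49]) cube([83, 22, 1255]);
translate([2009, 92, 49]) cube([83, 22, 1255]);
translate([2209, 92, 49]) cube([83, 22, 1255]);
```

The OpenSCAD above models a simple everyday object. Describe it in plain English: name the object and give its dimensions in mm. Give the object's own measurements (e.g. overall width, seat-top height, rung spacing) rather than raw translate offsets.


A fence section. Two 92×92 mm posts, 1348 mm tall, stand on the floor with a clear span of 2321 mm between their inner faces. Two horizontal rails of 92×92 mm section span the gap between the posts with their undersides at z = 213 mm and z = 1066 mm, flush with the posts' −y face. 11 pickets, each 83 mm wide, 22 mm thick and 1255 mm tall, are fixed to the +y face of the rails with their bottoms at z = 49 mm, spaced across the span with a 117 mm gap after the −x post and between neighbouring pickets, with 121 mm left before the +x post.


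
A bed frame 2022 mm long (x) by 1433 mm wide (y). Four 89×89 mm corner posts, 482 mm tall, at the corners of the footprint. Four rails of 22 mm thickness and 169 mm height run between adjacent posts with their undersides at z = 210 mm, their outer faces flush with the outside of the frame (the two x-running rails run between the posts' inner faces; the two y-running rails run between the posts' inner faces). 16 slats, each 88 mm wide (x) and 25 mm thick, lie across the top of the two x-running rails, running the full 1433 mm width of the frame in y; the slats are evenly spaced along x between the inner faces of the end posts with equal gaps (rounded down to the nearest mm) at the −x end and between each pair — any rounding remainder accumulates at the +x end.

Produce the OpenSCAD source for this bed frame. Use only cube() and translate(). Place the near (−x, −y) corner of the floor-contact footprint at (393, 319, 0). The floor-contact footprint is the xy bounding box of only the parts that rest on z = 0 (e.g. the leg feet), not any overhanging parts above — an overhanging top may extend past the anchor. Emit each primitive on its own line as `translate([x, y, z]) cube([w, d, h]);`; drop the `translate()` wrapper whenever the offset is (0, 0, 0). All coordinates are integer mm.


// slat z = rail_z + rail_h = 210 + 169 = 379
// slat gap = ⌊(1844 − 16·88) / 17⌋ = 25
translate([393, 319, 0]) cube([89, 89, 482]);
translate([393, 1663, 0]) cube([89, 89, 482]);
translate([2326, 319, 0]) cube([89, 89, 482]);
translate([2326, 1663, 0]) cube([89, 89, 482]);
translate([482, 319, 210]) cube([1844, 22, 169]);
translate([482, 1730, 210]) cube([1844, 22, 169]);
translate([393, 408, 210]) cube([22, 1255, 169]);
translate([2393, 408, 210]) cube([22, 1255, 169]);
translate([507, 319, 379]) cube([88, 1433, 25]);
translate([620, 319, 379]) cube([88, 1433, 25]);
translate([733, 319, 379]) cube([88, 1433, 25]);
translate([846, 319, 379]) cube([88, 1433, 25]);
translate([959, 319, 379]) cube([88, 1433, 25]);
translate([1072, 319, 379]) cube([88, 1433, 25]);
translate([1185, 319, 379]) cube([88, 1433, 25]);
translate([1298, 319, 379]) cube([88, 1433, 25]);
translate([1411, 319, 379]) cube([88, 1433, 25]);
translate([1524, 319, 379]) cube([88, 1433, 25]);
translate([1637, 319, 379]) cube([88, 1433, 25]);
translate([1750, 319, 379]) cube([88, 1433, 25]);
translate([1863, 319, 379]) cube([88, 1433, 25]);
translate([1976, 319, 379]) cube([88, 1433, 25]);
translate([2089, 319, 379]) cube([88, 1433, 25]);
translate([2202, 319, 379]) cube([88, 1433, 25]);


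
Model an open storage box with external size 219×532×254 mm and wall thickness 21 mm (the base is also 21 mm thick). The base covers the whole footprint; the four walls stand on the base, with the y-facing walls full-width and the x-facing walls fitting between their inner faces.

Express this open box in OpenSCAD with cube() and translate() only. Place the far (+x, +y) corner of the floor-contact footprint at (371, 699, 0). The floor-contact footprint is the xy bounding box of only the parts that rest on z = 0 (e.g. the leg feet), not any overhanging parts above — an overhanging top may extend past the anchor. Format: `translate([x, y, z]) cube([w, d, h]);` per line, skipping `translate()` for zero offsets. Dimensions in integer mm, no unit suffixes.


translate([152, 167, 0]) cube([219, 532, 21]);
translate([152, 167, 21]) cube([219, 21, 233]);
translate([152, 678, 21]) cube([219, 21, 233]);
translate([152, 188, 21]) cube([21, 490, 233]);
translate([350, 188, 21]) cube([21, 490, 233]);


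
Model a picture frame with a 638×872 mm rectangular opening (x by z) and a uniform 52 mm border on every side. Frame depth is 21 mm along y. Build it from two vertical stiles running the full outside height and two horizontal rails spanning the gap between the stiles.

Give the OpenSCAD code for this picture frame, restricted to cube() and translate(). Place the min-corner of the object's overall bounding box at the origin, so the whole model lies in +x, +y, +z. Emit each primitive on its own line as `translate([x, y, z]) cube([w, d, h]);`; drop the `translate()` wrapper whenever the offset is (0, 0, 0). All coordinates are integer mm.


cube([52, 21, 976]);
translate([690, 0, 0]) cube([52, 21, 976]);
translate([52, 0, 0]) cube([638, 21, 52]);
translate([52, 0, 924]) cube([638, 21, 52]);


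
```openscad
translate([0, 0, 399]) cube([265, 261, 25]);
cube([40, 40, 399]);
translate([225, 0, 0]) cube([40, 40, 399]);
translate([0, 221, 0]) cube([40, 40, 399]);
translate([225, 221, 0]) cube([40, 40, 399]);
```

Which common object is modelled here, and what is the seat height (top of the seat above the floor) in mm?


A stool. The seat height is 424 mm.

A 265×261×25 slab at z = 399 on four corner posts — a stool. The seat top is 399 + 25 = 424 mm.


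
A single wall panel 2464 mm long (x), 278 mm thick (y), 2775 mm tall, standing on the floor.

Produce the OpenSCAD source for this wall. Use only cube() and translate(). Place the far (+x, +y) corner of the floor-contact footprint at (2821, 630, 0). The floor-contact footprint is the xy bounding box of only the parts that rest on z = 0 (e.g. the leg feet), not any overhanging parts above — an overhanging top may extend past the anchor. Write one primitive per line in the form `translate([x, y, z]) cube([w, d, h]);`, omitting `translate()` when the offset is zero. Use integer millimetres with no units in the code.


translate([357, 352, 0]) cube([2464, 278, 2775]);


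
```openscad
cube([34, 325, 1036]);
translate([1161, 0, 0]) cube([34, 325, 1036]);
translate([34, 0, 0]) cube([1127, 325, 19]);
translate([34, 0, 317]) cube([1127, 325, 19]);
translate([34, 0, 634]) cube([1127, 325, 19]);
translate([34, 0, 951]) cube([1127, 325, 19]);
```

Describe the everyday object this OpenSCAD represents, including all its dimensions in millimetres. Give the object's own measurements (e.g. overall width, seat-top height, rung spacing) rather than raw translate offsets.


An open bookshelf. Two side panels, each 34 mm thick, 325 mm deep and 1036 mm tall, stand 1195 mm apart (outside-to-outside). Between them sit 4 shelves, each 19 mm thick and 325 mm deep, spanning the full gap between the sides. The bottom shelf rests on the floor (its underside at z = 0) and the clear gap between one shelf's top and the next shelf's underside is 298 mm.


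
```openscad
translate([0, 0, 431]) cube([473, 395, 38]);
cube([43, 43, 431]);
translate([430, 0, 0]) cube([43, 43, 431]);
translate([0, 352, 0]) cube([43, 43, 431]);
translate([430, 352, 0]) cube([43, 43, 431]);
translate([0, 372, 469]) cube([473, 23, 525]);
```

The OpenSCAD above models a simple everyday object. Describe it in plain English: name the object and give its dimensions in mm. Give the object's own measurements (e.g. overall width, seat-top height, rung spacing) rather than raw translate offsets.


A chair. The seat is a 473×395×38 mm slab with its top at z = 469 mm, on four 43×43 mm corner legs (flush with the seat edges, standing on z = 0). A flat backrest 23 mm thick, 525 mm tall, spans the full seat width and rises from the seat top along its +y edge, rear face flush with the rear of the seat.


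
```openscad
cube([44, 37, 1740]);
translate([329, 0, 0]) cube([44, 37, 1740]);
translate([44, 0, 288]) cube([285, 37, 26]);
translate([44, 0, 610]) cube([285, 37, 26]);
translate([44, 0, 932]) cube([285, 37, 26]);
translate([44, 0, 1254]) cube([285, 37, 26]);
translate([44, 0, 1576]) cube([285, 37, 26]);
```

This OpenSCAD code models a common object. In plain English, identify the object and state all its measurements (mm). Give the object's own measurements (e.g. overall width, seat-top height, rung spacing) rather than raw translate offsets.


A straight ladder. Two 44×37 mm vertical rails, 1740 mm tall, stand 373 mm apart (outside-to-outside) with their front faces coplanar on the −y side. 5 rungs, each 37 mm deep and 26 mm tall, span between the inner faces of the rails, front faces flush with the rails. The lowest rung's underside is at z = 288 mm and rungs are spaced 322 mm apart (underside to underside).


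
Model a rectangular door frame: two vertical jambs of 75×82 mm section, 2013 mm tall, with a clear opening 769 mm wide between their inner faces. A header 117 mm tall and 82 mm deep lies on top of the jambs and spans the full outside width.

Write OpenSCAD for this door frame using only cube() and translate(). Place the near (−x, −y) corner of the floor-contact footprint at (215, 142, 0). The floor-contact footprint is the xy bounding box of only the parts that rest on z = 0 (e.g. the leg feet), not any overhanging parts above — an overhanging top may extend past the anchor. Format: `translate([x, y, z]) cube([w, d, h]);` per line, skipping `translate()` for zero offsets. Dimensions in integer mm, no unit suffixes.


translate([215, 142, 0]) cube([75, 82, 2013]);
translate([1059, 142, 0]) cube([75, 82, 2013]);
translate([215, 142, 2013]) cube([919, 82, 117]);


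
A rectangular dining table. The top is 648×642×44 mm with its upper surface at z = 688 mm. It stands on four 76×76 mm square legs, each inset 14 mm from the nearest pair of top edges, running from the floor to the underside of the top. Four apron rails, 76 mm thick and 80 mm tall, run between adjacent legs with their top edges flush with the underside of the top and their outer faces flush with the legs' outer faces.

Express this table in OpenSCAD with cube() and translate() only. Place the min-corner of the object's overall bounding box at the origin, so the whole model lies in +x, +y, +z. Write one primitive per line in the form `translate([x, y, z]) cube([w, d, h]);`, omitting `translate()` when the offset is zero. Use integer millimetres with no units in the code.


translate([0, 0, 644]) cube([648, 642, 44]);
translate([14, 14, 0]) cube([76, 76, 644]);
translate([558, 14, 0]) cube([76, 76, 644]);
translate([14, 552, 0]) cube([76, 76, 644]);
translate([558, 552, 0]) cube([76, 76, 644]);
translate([90, 14, 564]) cube([468, 76, 80]);
translate([90, 552, 564]) cube([468, 76, 80]);
translate([14, 90, 564]) cube([76, 462, 80]);
translate([558, 90, 564]) cube([76, 462, 80]);


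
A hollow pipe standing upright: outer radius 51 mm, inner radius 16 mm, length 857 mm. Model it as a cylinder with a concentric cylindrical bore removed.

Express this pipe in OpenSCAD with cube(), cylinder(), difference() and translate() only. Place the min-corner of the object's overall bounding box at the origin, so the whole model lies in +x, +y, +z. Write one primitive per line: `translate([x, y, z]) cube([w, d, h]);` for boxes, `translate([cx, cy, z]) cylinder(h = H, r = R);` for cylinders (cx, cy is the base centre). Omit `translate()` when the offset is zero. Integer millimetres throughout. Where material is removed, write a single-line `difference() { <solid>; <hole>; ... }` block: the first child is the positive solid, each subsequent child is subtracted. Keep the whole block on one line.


difference() { translate([51, 51, 0]) cylinder(h = 857, r = 51); translate([51, 51, 0]) cylinder(h = 857, r = 16); }
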